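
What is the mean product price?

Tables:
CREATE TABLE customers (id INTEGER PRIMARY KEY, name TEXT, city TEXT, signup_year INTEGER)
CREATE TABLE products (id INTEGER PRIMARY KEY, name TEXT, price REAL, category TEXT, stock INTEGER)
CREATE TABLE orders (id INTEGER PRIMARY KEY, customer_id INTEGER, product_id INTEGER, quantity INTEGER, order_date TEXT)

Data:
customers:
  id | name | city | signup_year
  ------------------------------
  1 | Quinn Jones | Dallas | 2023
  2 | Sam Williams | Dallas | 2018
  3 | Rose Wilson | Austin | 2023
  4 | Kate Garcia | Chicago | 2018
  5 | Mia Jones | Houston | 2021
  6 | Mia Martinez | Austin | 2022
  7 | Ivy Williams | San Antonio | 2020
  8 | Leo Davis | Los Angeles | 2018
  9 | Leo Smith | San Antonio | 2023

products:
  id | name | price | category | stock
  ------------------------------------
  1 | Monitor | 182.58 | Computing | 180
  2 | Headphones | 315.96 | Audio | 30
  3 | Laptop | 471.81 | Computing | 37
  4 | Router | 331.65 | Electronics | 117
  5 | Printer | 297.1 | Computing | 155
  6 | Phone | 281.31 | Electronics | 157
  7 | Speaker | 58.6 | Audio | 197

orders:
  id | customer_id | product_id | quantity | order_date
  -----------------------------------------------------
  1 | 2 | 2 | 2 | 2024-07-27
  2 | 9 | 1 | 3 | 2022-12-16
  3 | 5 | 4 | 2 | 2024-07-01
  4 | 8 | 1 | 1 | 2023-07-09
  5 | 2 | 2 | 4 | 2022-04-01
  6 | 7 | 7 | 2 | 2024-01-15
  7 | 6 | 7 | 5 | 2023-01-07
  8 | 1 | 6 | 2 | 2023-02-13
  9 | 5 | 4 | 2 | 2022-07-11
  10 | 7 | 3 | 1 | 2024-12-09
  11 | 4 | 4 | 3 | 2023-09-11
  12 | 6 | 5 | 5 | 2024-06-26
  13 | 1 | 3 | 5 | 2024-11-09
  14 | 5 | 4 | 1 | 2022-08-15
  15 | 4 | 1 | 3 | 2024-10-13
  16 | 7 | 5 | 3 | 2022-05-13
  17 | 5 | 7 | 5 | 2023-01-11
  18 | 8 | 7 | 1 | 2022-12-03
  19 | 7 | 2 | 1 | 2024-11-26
SELECT AVG(price) FROM products

Execution result:
277.00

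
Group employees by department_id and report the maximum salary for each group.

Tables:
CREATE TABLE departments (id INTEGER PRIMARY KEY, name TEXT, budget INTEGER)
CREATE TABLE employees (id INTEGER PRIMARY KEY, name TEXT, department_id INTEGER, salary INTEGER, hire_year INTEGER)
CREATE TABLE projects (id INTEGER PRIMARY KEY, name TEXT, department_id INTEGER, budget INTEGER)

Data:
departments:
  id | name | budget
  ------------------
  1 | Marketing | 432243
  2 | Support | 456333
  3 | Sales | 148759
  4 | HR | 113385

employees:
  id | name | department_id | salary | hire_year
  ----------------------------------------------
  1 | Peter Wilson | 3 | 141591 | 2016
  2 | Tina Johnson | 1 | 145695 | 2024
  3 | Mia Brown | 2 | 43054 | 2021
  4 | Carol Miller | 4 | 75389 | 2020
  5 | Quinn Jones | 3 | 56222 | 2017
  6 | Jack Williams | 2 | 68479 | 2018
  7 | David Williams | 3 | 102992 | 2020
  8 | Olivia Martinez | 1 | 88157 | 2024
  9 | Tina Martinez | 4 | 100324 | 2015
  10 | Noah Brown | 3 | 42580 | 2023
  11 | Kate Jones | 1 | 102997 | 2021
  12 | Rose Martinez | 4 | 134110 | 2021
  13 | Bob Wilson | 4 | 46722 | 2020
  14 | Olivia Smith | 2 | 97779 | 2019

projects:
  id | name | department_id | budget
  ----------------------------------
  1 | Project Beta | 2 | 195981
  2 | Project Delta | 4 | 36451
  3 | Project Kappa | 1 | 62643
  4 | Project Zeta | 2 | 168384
SELECT department_id, MAX(salary) AS max_salary FROM employees GROUP BY department_id

Execution result:
department_id | max_salary
1 | 145695
2 | 97779
3 | 141591
4 | 134110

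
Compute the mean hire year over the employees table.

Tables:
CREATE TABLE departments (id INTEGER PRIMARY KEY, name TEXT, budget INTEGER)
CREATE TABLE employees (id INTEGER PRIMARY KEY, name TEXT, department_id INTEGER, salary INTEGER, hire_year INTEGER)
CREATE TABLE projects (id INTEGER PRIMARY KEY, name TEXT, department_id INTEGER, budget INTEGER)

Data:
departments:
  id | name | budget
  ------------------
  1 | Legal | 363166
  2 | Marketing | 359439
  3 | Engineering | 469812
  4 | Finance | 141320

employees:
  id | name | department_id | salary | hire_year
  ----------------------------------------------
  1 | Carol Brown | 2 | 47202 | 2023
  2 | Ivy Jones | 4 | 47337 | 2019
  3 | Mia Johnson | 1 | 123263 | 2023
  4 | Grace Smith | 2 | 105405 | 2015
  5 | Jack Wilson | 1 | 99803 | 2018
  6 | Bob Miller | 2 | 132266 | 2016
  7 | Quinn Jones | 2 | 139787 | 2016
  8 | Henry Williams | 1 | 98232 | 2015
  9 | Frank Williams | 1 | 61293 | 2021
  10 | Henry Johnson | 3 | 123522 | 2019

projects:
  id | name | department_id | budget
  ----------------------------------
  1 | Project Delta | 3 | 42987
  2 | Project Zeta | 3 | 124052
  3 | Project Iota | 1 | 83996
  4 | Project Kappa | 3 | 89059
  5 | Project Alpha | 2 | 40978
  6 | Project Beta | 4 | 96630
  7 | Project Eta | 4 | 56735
SELECT AVG(hire_year) FROM employees

Execution result:
2018.50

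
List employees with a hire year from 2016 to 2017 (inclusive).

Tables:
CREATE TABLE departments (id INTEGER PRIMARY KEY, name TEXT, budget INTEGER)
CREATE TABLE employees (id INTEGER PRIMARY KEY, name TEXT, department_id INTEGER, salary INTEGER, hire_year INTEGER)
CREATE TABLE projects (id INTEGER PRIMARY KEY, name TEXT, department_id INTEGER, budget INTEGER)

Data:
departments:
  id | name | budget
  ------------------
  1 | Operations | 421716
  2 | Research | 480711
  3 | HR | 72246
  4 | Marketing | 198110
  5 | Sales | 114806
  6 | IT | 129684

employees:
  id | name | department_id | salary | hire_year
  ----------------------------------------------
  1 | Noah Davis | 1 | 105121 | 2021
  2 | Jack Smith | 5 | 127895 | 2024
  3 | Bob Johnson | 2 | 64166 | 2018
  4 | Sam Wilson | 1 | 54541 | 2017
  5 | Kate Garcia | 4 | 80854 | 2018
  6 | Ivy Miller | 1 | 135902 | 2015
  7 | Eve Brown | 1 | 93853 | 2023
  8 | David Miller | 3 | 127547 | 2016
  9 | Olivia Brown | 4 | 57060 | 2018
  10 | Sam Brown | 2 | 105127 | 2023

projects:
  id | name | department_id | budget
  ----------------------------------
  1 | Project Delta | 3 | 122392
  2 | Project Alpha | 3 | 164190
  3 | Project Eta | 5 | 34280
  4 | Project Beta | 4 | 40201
SELECT name, hire_year FROM employees WHERE hire_year BETWEEN 2016 AND 2017

Execution result:
name | hire_year
Sam Wilson | 2017
David Miller | 2016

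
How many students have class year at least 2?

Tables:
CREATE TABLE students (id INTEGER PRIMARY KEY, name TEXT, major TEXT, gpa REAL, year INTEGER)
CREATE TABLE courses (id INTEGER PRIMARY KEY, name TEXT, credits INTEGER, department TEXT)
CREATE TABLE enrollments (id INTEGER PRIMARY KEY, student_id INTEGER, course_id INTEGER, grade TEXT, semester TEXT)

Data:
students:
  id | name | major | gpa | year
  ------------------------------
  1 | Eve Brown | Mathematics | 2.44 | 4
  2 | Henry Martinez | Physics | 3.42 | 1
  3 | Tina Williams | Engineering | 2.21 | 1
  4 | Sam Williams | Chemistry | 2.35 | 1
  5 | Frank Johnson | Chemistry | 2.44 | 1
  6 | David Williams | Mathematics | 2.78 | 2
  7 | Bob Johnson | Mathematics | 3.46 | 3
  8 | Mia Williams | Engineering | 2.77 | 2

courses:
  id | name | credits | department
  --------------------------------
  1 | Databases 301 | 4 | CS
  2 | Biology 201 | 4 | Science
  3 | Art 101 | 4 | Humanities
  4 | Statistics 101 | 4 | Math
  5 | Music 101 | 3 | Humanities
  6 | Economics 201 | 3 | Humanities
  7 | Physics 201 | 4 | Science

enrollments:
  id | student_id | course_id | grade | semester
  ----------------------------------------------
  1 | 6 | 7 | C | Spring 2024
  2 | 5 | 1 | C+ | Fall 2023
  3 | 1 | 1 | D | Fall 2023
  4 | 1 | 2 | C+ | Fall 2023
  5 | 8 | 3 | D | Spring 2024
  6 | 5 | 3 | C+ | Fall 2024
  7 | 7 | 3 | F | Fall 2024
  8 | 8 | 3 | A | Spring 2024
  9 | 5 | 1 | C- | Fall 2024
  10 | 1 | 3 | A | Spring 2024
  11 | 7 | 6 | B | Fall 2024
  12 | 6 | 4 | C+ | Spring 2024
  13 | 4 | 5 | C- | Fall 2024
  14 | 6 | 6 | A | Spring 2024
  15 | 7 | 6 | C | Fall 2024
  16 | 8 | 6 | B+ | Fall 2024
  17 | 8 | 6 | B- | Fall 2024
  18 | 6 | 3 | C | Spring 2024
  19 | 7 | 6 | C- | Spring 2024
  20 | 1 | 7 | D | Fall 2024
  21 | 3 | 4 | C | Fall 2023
SELECT COUNT(*) FROM students WHERE year >= 2

Execution result:
4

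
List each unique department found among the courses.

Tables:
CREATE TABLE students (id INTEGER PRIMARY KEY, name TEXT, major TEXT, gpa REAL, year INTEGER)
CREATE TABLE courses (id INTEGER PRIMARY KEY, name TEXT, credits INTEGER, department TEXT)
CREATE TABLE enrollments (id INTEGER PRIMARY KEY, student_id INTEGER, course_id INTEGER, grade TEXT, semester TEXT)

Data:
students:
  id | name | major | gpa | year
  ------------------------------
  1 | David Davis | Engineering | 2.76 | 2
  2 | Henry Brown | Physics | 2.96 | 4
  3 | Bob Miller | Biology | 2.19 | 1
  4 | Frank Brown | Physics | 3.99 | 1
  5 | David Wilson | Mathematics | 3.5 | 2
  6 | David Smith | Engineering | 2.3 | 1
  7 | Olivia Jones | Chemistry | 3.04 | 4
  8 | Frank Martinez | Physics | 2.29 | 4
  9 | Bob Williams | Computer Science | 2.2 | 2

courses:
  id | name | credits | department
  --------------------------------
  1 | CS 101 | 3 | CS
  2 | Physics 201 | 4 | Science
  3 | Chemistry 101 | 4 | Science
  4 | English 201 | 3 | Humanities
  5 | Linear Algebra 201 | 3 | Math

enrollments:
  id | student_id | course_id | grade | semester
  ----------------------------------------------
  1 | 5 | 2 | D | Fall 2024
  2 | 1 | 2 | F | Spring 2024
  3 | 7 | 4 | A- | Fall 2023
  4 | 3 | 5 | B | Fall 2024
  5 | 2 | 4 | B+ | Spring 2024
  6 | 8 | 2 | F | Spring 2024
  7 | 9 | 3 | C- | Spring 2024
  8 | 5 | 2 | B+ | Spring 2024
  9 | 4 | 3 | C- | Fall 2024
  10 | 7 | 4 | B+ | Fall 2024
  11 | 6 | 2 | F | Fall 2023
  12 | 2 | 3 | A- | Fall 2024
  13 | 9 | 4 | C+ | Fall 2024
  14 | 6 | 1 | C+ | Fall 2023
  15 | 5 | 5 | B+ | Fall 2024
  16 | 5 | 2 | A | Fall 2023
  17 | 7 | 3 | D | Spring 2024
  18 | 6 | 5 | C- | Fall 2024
SELECT DISTINCT department FROM courses

Execution result:
department
CS
Science
Humanities
Math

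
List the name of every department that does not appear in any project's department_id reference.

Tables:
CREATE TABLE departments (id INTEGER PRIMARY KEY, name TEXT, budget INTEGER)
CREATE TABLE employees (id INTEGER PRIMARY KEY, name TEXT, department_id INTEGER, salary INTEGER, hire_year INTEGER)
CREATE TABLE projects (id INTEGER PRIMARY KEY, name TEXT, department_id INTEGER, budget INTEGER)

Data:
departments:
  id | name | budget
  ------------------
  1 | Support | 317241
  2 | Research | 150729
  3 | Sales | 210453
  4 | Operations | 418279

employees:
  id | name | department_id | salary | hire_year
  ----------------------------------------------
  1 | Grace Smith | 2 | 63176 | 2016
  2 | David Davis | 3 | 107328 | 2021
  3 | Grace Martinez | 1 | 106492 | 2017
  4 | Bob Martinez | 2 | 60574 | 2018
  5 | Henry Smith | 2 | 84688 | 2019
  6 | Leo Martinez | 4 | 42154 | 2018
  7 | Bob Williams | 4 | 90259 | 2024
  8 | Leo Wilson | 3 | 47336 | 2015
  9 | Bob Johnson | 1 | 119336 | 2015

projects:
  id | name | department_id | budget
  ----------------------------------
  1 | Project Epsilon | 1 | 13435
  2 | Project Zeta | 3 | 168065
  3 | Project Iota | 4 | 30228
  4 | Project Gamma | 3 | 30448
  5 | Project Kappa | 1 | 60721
SELECT p.name FROM departments p LEFT JOIN projects c ON c.department_id = p.id WHERE c.id IS NULL

Execution result:
Research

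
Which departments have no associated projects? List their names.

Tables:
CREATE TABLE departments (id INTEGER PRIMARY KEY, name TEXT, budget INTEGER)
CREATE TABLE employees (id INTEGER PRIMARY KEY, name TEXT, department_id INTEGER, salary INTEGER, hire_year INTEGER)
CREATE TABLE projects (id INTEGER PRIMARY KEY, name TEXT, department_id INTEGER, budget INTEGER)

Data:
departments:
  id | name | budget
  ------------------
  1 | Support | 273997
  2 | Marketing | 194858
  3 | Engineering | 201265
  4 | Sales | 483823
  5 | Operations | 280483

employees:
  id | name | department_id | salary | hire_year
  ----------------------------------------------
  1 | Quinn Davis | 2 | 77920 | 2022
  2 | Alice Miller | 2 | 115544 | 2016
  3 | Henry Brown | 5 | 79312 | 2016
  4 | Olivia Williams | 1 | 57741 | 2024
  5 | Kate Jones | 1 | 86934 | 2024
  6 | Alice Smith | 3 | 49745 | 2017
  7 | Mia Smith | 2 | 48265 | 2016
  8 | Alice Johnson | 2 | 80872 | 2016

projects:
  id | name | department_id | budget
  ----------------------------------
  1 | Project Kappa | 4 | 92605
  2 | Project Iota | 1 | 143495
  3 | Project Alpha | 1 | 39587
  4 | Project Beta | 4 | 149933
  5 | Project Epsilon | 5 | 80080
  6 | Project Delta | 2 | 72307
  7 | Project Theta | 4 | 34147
SELECT p.name FROM departments p LEFT JOIN projects c ON c.department_id = p.id WHERE c.id IS NULL

Execution result:
Engineering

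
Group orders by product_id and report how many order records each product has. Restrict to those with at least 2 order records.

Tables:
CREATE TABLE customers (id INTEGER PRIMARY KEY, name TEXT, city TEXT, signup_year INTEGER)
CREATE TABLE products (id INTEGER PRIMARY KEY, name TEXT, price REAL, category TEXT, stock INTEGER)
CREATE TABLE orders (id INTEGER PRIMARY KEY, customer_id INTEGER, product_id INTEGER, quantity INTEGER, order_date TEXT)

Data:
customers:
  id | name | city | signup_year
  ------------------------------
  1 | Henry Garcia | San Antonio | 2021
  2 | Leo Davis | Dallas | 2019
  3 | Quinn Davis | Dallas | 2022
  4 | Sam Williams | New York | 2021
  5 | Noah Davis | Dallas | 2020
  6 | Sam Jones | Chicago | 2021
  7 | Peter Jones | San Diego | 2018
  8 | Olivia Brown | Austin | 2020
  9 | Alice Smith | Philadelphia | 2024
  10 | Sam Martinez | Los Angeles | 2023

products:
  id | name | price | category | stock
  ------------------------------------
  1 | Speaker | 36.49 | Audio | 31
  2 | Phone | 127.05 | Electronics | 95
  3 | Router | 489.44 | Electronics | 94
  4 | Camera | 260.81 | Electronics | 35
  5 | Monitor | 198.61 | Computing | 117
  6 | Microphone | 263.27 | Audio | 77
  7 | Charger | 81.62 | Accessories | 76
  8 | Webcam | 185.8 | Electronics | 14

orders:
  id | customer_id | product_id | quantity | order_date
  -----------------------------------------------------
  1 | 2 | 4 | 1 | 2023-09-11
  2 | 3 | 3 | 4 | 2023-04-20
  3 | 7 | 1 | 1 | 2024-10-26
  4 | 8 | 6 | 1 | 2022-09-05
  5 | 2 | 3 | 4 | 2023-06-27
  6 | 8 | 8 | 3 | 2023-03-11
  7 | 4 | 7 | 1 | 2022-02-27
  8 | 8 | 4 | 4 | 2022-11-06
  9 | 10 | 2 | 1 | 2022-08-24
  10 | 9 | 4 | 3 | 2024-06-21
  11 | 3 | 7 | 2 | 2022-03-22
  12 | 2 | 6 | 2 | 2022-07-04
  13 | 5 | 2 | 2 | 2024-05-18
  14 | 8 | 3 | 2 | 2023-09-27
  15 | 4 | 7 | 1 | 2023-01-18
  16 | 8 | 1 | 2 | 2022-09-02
SELECT product_id, COUNT(*) AS order_count FROM orders GROUP BY product_id HAVING COUNT(*) >= 2

Execution result:
product_id | order_count
1 | 2
2 | 2
3 | 3
4 | 3
6 | 2
7 | 3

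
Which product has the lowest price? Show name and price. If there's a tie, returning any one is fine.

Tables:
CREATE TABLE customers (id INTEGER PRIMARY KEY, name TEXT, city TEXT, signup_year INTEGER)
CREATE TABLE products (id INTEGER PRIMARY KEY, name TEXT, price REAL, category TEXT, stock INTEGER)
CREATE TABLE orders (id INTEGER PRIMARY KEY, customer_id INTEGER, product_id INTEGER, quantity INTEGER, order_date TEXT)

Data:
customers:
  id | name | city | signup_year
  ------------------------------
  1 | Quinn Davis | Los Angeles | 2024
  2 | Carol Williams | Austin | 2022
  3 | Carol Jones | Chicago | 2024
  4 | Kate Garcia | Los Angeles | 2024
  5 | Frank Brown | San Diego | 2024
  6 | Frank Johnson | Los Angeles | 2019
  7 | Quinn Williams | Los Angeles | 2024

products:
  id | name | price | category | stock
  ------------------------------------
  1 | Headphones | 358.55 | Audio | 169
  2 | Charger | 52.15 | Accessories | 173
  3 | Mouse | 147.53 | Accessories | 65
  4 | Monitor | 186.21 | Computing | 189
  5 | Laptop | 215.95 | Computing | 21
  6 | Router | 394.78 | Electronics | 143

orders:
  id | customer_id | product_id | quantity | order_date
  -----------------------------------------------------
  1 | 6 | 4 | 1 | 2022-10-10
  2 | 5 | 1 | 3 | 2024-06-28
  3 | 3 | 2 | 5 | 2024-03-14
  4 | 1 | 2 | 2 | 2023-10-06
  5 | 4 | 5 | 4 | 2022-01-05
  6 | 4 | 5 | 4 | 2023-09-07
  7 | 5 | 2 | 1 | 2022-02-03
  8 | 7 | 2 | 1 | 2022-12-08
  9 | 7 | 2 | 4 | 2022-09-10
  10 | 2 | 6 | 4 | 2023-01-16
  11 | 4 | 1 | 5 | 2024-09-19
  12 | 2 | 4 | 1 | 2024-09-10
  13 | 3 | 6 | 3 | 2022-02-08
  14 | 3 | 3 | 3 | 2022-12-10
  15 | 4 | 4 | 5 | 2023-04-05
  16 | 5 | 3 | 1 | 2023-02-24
SELECT name, price FROM products ORDER BY price ASC LIMIT 1

Execution result:
name | price
Charger | 52.15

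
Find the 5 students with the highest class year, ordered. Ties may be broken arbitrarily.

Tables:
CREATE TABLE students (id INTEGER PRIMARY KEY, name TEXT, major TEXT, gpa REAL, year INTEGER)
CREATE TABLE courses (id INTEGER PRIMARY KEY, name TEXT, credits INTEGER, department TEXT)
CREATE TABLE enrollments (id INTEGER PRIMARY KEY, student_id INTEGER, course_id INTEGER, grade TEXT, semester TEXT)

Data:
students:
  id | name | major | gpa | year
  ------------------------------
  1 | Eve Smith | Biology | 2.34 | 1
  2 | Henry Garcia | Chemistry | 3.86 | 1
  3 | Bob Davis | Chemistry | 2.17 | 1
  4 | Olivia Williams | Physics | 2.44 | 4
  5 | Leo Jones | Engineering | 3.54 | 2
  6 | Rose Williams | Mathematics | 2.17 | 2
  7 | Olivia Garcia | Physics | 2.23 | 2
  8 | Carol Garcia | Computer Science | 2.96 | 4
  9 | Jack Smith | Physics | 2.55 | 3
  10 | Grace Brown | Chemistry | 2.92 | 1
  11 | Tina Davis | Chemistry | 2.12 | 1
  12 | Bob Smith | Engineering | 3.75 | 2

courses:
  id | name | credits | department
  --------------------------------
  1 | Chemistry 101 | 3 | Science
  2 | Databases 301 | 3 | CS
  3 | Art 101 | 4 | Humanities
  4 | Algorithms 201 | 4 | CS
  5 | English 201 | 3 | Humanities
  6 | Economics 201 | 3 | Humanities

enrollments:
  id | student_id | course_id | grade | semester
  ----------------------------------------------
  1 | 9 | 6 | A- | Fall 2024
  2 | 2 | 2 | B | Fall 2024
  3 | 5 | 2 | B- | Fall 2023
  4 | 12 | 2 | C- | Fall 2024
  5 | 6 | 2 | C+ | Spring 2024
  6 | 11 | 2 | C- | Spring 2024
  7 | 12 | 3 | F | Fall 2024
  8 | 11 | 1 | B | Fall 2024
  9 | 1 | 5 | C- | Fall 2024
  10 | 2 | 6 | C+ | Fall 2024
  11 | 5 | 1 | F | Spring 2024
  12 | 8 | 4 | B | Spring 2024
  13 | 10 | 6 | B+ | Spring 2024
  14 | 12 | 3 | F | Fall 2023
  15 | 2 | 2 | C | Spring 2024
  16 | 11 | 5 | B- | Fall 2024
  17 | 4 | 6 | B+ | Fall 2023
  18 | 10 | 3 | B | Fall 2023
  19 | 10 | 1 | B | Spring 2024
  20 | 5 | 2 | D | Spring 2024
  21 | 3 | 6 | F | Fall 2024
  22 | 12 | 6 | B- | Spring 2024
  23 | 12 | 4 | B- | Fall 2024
SELECT name, year FROM students ORDER BY year DESC LIMIT 5

Execution result:
name | year
Olivia Williams | 4
Carol Garcia | 4
Jack Smith | 3
Leo Jones | 2
Rose Williams | 2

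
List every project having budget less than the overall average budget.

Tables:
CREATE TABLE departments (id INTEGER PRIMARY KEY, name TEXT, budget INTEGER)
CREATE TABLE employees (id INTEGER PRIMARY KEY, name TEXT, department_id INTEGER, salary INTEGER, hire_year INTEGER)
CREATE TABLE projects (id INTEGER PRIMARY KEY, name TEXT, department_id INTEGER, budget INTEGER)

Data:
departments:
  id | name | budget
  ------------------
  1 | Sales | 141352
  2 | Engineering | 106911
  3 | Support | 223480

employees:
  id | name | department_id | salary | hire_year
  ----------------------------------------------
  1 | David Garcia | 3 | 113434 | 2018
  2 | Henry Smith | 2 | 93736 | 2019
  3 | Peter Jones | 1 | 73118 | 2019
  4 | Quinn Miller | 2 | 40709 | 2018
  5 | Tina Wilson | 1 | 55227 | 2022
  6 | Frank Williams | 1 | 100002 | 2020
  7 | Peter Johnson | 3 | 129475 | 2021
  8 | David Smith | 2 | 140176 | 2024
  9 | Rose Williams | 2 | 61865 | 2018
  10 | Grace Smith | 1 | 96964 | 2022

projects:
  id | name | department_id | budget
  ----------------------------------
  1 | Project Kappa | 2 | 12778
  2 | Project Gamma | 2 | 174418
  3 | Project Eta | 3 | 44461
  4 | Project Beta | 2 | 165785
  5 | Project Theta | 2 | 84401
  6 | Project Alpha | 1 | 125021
SELECT name, budget FROM projects WHERE budget < (SELECT AVG(budget) FROM projects)

Execution result:
name | budget
Project Kappa | 12778
Project Eta | 44461
Project Theta | 84401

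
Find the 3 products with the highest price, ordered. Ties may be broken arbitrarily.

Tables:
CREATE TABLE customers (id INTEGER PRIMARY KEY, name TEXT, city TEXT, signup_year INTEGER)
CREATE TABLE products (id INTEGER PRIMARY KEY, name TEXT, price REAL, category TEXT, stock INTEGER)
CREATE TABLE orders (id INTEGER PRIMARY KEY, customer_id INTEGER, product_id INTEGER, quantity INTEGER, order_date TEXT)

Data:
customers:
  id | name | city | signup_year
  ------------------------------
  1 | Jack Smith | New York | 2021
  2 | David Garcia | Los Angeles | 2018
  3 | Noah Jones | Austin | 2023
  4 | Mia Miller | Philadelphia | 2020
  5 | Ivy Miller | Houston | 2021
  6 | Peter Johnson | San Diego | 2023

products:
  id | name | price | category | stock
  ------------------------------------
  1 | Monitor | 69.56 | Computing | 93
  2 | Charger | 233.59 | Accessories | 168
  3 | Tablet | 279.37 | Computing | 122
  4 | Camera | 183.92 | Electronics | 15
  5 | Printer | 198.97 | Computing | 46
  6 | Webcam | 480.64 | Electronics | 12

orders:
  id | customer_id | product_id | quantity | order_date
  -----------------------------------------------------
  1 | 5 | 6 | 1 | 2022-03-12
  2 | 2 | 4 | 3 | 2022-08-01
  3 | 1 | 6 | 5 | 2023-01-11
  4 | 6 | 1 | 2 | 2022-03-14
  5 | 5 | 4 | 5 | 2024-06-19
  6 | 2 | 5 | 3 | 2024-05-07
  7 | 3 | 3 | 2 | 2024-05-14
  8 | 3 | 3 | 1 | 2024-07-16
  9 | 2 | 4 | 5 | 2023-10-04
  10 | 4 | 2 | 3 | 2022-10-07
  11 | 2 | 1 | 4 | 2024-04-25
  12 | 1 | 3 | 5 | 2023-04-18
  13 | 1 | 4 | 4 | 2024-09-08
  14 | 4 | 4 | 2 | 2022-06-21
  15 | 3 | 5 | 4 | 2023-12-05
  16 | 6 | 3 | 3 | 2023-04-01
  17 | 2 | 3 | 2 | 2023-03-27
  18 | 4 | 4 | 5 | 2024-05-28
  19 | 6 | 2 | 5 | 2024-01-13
SELECT name, price FROM products ORDER BY price DESC LIMIT 3

Execution result:
name | price
Webcam | 480.64
Tablet | 279.37
Charger | 233.59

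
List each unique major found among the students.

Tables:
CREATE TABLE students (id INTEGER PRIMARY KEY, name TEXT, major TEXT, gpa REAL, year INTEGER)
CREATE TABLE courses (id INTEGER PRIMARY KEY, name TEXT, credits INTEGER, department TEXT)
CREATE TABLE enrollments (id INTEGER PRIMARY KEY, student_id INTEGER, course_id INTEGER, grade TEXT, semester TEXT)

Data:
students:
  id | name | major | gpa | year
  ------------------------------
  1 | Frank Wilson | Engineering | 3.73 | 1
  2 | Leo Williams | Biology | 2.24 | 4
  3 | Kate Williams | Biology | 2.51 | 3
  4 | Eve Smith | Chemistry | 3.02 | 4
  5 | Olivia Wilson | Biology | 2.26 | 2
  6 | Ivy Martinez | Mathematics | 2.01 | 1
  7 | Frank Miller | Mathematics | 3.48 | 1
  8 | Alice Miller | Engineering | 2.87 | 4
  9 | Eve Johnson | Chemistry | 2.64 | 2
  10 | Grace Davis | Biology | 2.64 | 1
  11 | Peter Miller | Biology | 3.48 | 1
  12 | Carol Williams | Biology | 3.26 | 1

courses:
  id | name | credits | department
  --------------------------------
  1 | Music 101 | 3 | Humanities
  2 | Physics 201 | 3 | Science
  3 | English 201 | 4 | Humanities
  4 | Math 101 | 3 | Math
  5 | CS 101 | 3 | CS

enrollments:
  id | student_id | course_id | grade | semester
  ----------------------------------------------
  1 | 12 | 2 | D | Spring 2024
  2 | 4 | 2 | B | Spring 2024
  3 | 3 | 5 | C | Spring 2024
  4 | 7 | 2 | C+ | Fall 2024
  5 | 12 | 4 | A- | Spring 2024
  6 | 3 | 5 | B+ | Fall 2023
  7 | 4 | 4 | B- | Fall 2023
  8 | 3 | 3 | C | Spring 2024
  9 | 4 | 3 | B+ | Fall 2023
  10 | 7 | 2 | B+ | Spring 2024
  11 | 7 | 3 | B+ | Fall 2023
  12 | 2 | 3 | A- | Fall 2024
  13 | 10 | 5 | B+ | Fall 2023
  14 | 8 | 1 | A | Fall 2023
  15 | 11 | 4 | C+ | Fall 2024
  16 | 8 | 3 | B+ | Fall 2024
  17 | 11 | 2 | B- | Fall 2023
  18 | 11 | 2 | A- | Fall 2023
SELECT DISTINCT major FROM students

Execution result:
major
Engineering
Biology
Chemistry
Mathematics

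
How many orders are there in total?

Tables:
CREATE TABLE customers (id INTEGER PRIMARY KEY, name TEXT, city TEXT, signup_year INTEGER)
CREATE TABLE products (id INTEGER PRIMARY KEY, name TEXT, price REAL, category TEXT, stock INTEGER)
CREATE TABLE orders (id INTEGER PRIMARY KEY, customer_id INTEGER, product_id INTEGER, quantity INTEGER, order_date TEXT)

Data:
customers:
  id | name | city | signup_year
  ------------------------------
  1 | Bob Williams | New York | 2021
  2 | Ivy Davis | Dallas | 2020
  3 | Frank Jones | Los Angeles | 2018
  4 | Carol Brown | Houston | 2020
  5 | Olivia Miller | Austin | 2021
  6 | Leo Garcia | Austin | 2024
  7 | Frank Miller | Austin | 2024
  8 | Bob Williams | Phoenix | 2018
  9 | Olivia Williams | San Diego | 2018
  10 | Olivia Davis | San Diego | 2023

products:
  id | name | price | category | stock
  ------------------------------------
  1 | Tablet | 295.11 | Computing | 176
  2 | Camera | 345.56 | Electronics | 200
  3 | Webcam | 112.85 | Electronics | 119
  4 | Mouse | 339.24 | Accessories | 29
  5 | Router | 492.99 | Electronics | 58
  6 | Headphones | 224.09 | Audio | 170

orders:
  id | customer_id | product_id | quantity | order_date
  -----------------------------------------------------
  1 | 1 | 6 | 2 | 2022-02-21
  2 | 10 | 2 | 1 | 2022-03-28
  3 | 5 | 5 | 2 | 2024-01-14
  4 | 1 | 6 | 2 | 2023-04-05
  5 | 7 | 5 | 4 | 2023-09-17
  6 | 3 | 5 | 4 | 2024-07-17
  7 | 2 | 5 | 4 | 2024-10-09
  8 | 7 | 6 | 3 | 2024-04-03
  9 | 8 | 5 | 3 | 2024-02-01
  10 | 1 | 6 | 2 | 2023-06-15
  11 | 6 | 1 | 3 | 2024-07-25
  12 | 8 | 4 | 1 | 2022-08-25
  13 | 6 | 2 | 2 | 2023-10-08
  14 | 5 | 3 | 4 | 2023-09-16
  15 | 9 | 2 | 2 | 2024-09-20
SELECT COUNT(*) FROM orders

Execution result:
15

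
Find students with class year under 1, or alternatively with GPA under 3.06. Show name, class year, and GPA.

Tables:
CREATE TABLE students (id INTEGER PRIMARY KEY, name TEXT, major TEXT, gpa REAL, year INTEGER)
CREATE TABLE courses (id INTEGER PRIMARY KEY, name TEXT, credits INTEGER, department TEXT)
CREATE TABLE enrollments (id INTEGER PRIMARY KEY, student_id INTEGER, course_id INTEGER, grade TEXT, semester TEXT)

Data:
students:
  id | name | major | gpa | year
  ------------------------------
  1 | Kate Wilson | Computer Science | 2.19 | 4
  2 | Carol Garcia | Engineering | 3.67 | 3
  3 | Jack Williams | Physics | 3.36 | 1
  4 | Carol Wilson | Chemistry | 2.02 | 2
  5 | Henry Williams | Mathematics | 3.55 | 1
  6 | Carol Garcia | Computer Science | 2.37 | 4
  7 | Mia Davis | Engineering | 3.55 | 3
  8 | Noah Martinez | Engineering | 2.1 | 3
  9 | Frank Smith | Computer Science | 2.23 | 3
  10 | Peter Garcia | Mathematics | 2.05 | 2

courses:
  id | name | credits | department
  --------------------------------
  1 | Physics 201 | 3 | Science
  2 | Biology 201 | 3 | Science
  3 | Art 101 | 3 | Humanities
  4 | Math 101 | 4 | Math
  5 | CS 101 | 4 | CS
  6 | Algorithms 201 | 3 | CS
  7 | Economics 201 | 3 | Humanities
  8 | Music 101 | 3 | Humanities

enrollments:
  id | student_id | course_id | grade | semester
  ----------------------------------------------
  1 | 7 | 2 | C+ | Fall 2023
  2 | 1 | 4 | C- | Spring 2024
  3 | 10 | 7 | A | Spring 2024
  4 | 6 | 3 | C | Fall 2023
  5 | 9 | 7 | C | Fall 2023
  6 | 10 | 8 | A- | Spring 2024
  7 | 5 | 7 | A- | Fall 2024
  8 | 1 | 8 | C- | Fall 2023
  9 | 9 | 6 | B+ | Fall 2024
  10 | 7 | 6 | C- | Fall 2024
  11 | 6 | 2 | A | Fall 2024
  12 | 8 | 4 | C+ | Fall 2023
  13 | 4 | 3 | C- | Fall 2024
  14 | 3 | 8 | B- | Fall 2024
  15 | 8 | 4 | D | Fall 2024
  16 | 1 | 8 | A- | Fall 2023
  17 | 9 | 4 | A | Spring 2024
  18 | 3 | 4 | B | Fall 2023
SELECT name, year, gpa FROM students WHERE year < 1 OR gpa < 3.06

Execution result:
name | year | gpa
Kate Wilson | 4 | 2.19
Carol Wilson | 2 | 2.02
Carol Garcia | 4 | 2.37
Noah Martinez | 3 | 2.10
Frank Smith | 3 | 2.23
Peter Garcia | 2 | 2.05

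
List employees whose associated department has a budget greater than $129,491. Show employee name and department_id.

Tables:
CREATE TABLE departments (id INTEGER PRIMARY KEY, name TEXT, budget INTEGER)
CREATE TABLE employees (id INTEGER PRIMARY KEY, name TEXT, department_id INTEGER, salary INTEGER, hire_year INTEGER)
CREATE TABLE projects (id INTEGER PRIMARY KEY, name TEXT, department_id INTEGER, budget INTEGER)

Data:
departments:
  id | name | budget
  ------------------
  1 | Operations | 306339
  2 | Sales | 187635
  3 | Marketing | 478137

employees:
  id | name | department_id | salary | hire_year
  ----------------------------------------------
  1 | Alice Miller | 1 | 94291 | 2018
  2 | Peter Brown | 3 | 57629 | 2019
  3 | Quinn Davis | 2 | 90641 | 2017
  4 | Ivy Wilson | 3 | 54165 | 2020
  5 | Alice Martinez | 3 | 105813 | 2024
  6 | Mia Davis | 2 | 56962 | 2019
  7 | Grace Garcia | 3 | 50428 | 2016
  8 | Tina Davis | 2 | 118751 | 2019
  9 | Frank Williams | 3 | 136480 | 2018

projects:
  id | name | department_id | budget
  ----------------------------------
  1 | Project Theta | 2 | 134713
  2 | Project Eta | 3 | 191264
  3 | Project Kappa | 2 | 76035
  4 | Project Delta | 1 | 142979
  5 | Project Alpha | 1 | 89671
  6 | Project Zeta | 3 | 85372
SELECT name, department_id FROM employees WHERE department_id IN (SELECT id FROM departments WHERE budget > 129491)

Execution result:
name | department_id
Alice Miller | 1
Peter Brown | 3
Quinn Davis | 2
Ivy Wilson | 3
Alice Martinez | 3
Mia Davis | 2
Grace Garcia | 3
Tina Davis | 2
Frank Williams | 3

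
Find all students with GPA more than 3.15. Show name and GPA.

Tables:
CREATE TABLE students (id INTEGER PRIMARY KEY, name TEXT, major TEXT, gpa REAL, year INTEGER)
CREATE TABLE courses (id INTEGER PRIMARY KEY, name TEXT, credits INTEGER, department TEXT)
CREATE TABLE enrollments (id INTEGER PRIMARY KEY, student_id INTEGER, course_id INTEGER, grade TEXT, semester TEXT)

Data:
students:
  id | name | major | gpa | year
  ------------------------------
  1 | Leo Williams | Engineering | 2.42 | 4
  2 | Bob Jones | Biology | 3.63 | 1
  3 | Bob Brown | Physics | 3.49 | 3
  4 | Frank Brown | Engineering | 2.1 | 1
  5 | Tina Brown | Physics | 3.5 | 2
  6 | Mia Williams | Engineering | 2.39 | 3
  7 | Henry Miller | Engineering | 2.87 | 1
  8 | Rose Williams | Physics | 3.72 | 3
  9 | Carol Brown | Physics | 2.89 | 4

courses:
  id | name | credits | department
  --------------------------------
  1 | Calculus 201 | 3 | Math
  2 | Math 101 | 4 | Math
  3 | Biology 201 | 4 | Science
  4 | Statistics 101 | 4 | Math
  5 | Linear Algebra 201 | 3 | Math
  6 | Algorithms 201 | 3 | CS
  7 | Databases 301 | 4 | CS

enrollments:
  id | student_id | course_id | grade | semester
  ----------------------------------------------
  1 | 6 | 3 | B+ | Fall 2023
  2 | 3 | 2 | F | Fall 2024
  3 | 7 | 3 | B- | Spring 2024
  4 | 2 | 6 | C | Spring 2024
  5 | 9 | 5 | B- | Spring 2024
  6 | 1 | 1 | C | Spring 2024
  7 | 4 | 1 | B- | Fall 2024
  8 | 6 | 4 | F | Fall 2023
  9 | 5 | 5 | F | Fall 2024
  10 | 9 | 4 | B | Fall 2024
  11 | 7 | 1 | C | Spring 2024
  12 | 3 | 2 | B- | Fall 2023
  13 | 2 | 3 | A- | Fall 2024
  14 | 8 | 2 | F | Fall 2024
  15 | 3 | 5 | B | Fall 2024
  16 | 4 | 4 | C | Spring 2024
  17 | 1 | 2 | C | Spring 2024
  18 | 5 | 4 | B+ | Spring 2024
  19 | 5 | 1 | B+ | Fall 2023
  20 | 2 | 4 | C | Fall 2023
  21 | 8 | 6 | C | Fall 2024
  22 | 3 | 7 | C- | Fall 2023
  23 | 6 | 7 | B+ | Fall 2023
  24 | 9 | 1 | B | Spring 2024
SELECT name, gpa FROM students WHERE gpa > 3.15

Execution result:
name | gpa
Bob Jones | 3.63
Bob Brown | 3.49
Tina Brown | 3.50
Rose Williams | 3.72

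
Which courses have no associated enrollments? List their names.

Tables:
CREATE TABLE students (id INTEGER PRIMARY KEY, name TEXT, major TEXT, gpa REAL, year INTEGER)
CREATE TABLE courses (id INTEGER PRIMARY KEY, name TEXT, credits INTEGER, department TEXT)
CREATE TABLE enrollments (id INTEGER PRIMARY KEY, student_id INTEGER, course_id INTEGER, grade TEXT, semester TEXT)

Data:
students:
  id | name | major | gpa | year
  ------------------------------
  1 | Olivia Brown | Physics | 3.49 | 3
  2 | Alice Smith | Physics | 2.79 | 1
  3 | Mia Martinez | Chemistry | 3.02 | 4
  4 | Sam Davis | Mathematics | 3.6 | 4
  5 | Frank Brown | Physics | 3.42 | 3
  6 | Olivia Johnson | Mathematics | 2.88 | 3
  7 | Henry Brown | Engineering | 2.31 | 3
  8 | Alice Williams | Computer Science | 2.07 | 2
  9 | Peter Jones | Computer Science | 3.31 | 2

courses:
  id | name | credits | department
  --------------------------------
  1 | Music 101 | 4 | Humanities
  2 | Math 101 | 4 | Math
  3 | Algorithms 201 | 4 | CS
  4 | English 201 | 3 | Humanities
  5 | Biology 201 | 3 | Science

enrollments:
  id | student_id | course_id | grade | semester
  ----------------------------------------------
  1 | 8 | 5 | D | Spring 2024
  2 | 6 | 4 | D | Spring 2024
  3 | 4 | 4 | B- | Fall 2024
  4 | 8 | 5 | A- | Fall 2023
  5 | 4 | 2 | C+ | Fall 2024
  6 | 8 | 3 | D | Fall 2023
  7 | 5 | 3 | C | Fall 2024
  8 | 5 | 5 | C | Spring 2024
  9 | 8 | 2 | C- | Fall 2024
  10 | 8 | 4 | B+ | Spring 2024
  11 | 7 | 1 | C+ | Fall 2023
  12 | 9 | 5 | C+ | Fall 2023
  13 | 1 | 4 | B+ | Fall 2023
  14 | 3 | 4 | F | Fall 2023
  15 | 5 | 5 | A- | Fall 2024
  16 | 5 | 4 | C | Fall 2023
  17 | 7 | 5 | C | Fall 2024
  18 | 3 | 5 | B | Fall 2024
SELECT p.name FROM courses p LEFT JOIN enrollments c ON c.course_id = p.id WHERE c.id IS NULL

Execution result:
(no rows)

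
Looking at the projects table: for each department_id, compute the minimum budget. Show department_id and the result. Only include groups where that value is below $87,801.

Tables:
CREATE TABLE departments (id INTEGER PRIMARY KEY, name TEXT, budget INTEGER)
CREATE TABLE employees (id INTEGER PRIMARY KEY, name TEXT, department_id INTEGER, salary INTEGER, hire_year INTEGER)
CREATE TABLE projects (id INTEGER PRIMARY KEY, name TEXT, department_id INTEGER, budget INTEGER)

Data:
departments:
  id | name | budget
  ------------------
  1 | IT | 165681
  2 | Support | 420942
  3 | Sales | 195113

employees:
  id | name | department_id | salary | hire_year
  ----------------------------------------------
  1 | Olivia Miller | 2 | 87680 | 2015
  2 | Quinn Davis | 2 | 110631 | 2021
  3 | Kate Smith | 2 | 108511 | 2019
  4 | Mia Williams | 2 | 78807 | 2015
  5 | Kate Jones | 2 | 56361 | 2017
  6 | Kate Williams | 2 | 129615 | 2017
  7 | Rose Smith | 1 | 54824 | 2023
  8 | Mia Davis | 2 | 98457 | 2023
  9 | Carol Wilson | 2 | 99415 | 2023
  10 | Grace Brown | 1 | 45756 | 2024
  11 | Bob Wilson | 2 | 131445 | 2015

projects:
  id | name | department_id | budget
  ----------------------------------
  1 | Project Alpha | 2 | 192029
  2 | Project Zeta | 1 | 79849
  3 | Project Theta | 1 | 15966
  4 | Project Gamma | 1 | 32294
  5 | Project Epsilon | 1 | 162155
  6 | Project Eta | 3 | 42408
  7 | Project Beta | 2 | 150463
SELECT department_id, MIN(budget) AS min_budget FROM projects GROUP BY department_id HAVING MIN(budget) < 87801

Execution result:
department_id | min_budget
1 | 15966
3 | 42408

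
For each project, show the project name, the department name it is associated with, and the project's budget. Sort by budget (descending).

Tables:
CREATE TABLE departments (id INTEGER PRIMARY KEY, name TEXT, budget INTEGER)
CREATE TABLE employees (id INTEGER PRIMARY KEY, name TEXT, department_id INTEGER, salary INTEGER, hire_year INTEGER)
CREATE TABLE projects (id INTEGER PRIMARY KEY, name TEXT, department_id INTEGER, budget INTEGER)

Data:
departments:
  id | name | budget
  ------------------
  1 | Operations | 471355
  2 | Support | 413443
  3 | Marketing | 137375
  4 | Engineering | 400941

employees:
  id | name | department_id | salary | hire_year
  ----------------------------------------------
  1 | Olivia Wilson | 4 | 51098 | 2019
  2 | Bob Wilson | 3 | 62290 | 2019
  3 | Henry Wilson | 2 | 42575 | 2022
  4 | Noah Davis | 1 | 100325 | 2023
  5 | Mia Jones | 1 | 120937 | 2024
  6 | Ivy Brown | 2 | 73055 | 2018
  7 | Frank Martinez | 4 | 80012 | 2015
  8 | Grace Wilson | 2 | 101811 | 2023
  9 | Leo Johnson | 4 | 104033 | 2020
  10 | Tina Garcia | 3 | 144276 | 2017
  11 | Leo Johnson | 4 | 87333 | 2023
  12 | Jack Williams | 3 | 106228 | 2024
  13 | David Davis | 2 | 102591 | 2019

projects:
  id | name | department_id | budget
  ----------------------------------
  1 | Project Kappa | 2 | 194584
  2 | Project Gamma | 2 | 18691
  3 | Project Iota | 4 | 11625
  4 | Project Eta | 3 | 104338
SELECT c.name, p.name AS department, c.budget FROM projects c JOIN departments p ON c.department_id = p.id ORDER BY c.budget DESC

Execution result:
name | department | budget
Project Kappa | Support | 194584
Project Eta | Marketing | 104338
Project Gamma | Support | 18691
Project Iota | Engineering | 11625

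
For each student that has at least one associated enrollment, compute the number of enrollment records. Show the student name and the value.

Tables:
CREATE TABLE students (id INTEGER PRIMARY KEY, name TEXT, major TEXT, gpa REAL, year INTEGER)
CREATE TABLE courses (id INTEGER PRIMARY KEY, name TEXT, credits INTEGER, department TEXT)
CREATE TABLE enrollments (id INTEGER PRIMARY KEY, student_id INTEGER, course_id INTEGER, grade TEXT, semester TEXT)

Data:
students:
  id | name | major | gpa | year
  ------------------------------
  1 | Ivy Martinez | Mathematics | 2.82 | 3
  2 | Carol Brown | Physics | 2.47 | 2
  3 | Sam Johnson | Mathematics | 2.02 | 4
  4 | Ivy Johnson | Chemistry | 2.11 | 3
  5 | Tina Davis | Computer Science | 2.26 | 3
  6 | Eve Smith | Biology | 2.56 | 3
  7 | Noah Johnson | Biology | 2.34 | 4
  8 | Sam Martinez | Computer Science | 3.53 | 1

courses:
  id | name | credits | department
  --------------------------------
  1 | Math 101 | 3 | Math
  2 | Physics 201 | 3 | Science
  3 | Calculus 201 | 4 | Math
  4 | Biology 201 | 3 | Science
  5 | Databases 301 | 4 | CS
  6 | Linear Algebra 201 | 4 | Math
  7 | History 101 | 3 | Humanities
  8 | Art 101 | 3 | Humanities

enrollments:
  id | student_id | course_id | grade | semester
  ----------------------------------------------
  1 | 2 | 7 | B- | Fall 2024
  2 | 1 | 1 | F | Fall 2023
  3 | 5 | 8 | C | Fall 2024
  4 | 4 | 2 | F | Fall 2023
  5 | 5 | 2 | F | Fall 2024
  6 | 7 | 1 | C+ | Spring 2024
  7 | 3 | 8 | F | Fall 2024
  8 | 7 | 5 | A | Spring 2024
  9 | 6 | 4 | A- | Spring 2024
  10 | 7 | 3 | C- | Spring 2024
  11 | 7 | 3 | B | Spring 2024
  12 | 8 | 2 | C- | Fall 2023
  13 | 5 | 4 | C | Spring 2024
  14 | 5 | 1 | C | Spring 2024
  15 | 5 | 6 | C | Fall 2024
SELECT p.name, COUNT(*) AS n FROM enrollments c JOIN students p ON c.student_id = p.id GROUP BY p.id, p.name

Execution result:
name | n
Ivy Martinez | 1
Carol Brown | 1
Sam Johnson | 1
Ivy Johnson | 1
Tina Davis | 5
Eve Smith | 1
Noah Johnson | 4
Sam Martinez | 1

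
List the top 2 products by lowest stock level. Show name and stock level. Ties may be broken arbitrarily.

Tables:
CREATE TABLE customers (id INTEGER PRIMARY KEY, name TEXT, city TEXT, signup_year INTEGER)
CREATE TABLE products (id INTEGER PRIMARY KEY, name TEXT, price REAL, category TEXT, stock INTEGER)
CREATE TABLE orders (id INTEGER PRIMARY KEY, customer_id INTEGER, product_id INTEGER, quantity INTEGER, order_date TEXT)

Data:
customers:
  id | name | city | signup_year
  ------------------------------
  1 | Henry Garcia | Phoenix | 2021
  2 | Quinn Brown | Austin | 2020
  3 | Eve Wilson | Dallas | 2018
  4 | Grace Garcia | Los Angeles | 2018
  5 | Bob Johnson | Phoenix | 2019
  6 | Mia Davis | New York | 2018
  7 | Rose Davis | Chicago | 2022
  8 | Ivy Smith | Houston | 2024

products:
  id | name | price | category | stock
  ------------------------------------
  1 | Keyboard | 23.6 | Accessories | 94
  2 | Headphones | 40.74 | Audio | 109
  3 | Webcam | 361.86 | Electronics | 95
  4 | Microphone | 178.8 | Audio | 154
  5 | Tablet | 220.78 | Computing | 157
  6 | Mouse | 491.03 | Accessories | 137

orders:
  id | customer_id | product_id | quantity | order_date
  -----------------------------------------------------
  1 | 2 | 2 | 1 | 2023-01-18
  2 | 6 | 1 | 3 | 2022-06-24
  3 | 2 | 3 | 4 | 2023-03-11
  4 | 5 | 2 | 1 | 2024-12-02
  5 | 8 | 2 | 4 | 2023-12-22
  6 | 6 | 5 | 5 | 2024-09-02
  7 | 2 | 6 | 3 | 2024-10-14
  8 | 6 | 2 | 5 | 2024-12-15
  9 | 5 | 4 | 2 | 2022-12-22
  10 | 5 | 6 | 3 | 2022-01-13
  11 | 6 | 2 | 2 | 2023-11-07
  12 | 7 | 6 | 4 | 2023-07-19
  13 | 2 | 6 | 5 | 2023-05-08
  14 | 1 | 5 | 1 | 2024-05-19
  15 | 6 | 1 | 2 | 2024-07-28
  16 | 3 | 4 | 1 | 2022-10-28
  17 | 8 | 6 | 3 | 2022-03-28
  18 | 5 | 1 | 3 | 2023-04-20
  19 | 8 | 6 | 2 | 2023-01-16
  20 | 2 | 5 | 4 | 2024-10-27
SELECT name, stock FROM products ORDER BY stock ASC LIMIT 2

Execution result:
name | stock
Keyboard | 94
Webcam | 95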